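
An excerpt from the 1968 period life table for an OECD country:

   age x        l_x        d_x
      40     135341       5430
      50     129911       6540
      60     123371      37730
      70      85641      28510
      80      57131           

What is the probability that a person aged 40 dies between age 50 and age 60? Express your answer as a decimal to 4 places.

0.0483

This is the probability of reaching 50 but not 60, conditional on being alive at 40: (l_50 − l_60) / l_40.
= (129911 − 123371) / 135341 = 6540 / 135341 = 0.048322.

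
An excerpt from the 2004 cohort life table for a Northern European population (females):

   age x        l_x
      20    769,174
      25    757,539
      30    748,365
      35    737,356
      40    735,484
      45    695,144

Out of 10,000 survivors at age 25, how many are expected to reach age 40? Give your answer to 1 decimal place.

The relevant probability is 735,484/757,539 = 0.970886.
Expected number = 10,000 × 0.970886 = 9708.9.

9708.9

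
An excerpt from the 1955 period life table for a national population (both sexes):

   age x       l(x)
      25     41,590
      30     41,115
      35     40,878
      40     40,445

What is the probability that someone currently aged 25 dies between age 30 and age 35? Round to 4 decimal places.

0.0057

This is the probability of reaching 30 but not 35, conditional on being alive at 25: (l(30) − l(35)) / l(25).
= (41,115 − 40,878) / 41,590 = 237 / 41,590 = 0.005698.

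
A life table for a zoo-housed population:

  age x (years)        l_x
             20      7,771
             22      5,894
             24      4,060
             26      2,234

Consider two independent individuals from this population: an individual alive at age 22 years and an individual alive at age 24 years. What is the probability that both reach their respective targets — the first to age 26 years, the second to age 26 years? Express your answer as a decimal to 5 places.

p₁ = l_26/l_22 = 2,234/5,894 = 0.379030; p₂ = l_26/l_24 = 2,234/4,060 = 0.550246.
P(both) = p₁ × p₂ = 0.379030 × 0.550246 = 0.208560.

0.20856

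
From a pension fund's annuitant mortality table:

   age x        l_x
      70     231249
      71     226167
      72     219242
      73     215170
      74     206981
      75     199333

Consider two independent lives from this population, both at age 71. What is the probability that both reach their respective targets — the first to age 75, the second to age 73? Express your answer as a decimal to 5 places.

0.83850

p₁ = l_75/l_71 = 199333/226167 = 0.881353; p₂ = l_73/l_71 = 215170/226167 = 0.951377.
P(both) = p₁ × p₂ = 0.881353 × 0.951377 = 0.838499.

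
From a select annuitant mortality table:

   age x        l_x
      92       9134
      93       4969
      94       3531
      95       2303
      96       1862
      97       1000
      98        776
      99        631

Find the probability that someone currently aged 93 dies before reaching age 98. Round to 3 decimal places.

P(die before 98 | alive at 93) = 1 − l_98/l_93 = 1 − 776/4969 = (4193)/4969 = 0.843832.

0.844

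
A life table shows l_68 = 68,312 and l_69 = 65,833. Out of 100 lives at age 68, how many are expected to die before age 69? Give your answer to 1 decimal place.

The relevant probability is 1 − 65,833/68,312 = 0.036289.
Expected number = 100 × 0.036289 = 3.6.

3.6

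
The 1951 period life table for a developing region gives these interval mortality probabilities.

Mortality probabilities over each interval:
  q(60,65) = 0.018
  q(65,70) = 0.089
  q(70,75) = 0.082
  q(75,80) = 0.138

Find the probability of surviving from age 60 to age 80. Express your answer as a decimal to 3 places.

0.708

The overall survival probability is (1 − 0.018) × (1 − 0.089) × (1 − 0.082) × (1 − 0.138).
= 0.982 × 0.911 × 0.918 × 0.862 = 0.707913.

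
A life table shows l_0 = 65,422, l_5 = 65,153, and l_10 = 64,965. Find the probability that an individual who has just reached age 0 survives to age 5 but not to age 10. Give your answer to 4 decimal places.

0.0029

This is the probability of reaching 5 but not 10, conditional on being alive at 0: (l_5 − l_10) / l_0.
= (65,153 − 64,965) / 65,422 = 188 / 65,422 = 0.002874.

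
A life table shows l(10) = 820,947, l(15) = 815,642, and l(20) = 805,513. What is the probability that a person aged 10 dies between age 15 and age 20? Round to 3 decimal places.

0.012

This is the probability of reaching 15 but not 20, conditional on being alive at 10: (l(15) − l(20)) / l(10).
= (815,642 − 805,513) / 820,947 = 10,129 / 820,947 = 0.012338.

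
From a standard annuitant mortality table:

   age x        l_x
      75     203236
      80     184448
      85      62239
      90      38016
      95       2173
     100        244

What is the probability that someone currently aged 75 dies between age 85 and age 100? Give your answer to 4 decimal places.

0.3050

This is the probability of reaching 85 but not 100, conditional on being alive at 75: (l_85 − l_100) / l_75.
= (62239 − 244) / 203236 = 61995 / 203236 = 0.305039.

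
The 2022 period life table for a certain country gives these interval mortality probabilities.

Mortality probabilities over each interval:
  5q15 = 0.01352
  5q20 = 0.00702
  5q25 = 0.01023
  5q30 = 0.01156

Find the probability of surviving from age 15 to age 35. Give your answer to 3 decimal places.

0.958

Chaining the interval survival probabilities: (1 − 0.01352) × (1 − 0.00702) × (1 − 0.01023) × (1 − 0.01156).
= 0.98648 × 0.99298 × 0.98977 × 0.98844 = 0.958326.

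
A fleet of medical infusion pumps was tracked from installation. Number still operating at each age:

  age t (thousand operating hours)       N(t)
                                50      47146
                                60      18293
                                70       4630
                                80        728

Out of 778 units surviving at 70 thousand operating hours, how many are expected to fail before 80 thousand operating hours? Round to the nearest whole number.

656

The relevant probability is 1 − 728/4630 = 0.842765.
Expected number = 778 × 0.842765 = 656.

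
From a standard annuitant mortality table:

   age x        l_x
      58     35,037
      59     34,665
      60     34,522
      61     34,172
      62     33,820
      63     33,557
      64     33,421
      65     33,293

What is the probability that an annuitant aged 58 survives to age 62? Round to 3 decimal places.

We want 4p58 = l_62/l_58.
The conditional survival probability is l_62/l_58 = 33,820/35,037 = 0.965265.

0.965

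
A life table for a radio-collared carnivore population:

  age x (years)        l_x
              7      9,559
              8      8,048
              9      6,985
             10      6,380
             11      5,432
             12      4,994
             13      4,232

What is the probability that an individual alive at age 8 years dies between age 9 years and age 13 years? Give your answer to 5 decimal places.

0.34207

This is the probability of reaching 9 but not 13, conditional on being alive at 8: (l_9 − l_13) / l_8.
= (6,985 − 4,232) / 8,048 = 2,753 / 8,048 = 0.342073.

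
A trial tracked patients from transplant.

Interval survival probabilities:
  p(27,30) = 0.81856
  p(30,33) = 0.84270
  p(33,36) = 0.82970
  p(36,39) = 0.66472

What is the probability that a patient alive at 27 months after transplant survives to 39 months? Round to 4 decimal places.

0.3804

Chaining the interval survival probabilities: 0.81856 × 0.84270 × 0.82970 × 0.66472.
= 0.380438.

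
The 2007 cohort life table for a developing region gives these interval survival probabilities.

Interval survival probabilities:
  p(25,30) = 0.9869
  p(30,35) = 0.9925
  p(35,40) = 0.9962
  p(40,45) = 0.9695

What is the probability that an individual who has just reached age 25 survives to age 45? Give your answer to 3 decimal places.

0.946

The overall survival probability is 0.9869 × 0.9925 × 0.9962 × 0.9695.
= 0.946015.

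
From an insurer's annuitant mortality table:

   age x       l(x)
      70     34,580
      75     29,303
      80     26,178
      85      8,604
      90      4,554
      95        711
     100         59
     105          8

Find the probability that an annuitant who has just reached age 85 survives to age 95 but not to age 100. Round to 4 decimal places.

0.0758

This is the probability of reaching 95 but not 100, conditional on being alive at 85: (l(95) − l(100)) / l(85).
= (711 − 59) / 8,604 = 652 / 8,604 = 0.075779.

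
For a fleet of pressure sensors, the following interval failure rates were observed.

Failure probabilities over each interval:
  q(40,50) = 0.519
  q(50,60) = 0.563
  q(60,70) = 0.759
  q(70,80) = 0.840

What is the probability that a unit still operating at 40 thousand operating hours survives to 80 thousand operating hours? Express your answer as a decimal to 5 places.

0.00811

Chaining the interval survival probabilities: (1 − 0.519) × (1 − 0.563) × (1 − 0.759) × (1 − 0.840).
= 0.481 × 0.437 × 0.241 × 0.160 = 0.008105.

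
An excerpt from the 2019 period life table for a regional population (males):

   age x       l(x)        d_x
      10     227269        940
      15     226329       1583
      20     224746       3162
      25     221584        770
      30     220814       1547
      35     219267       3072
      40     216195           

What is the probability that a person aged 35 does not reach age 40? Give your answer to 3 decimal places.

P(die before 40 | alive at 35) = 1 − l(40)/l(35) = 1 − 216195/219267 = (3072)/219267 = 0.014010.

0.014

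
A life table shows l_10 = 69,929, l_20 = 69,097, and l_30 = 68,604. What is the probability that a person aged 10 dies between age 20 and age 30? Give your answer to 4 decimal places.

This is the probability of reaching 20 but not 30, conditional on being alive at 10: (l_20 − l_30) / l_10.
= (69,097 − 68,604) / 69,929 = 493 / 69,929 = 0.007050.

0.0071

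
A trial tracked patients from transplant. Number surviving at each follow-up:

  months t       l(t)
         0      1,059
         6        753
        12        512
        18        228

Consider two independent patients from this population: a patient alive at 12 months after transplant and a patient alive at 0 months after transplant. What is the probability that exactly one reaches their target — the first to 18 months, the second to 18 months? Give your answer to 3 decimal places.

0.469

p₁ = l(18)/l(12) = 228/512 = 0.445313; p₂ = l(18)/l(0) = 228/1,059 = 0.215297.
P(exactly one) = p₁(1−p₂) + (1−p₁)p₂ = 0.349438 + 0.119422 = 0.468861.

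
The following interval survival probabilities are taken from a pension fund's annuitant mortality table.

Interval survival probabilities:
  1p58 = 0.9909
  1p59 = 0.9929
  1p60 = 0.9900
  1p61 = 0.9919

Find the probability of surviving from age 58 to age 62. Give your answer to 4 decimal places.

The overall survival probability is 0.9909 × 0.9929 × 0.9900 × 0.9919.
= 0.966136.

0.9661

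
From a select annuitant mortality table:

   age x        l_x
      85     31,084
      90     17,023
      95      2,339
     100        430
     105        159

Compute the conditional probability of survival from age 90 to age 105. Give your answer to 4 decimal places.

The conditional survival probability is l_105/l_90 = 159/17,023 = 0.009340.

0.0093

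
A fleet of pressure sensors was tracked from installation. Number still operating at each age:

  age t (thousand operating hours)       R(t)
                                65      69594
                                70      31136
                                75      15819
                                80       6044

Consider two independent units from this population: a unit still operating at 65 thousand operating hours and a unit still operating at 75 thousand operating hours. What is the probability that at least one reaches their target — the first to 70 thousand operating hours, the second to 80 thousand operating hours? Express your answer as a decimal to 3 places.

p₁ = R(70)/R(65) = 31136/69594 = 0.447395; p₂ = R(80)/R(75) = 6044/15819 = 0.382072.
P(at least one) = 1 − (1−p₁)(1−p₂) = 1 − 0.552605 × 0.617928 = 0.658530.

0.659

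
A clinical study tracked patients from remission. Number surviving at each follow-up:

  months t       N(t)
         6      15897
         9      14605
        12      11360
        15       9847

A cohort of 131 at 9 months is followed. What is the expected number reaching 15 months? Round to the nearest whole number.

The relevant probability is 9847/14605 = 0.674221.
Expected number = 131 × 0.674221 = 88.

88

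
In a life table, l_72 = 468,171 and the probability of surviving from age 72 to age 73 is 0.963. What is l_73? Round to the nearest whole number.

l_73 = l_72 × p = 468,171 × 0.963 = 450849.

450849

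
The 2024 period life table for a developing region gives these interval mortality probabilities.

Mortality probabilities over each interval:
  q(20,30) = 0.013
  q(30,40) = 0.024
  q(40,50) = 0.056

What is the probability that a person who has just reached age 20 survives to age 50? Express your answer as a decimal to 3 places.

The overall survival probability is (1 − 0.013) × (1 − 0.024) × (1 − 0.056).
= 0.987 × 0.976 × 0.944 = 0.909367.

0.909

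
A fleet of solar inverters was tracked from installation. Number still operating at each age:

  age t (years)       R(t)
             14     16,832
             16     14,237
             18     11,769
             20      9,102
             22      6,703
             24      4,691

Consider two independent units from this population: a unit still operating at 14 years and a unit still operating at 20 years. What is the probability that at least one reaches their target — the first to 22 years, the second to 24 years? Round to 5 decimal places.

0.70837

p₁ = R(22)/R(14) = 6,703/16,832 = 0.398230; p₂ = R(24)/R(20) = 4,691/9,102 = 0.515381.
P(at least one) = 1 − (1−p₁)(1−p₂) = 1 − 0.601770 × 0.484619 = 0.708371.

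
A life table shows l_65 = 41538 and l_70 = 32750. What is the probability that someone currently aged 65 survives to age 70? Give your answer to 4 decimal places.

0.7884

The conditional survival probability is l_70/l_65 = 32750/41538 = 0.788435.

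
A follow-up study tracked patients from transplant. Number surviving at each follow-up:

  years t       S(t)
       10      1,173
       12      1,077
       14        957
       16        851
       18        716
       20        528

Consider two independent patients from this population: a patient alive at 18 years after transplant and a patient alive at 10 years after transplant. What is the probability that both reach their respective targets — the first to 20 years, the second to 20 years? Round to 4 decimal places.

p₁ = S(20)/S(18) = 528/716 = 0.737430; p₂ = S(20)/S(10) = 528/1,173 = 0.450128.
P(both) = p₁ × p₂ = 0.737430 × 0.450128 = 0.331938.

0.3319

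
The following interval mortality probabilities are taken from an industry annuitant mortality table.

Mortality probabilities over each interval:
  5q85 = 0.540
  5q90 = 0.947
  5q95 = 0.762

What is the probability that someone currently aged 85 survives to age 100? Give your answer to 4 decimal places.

15p85 = (1 − 0.540) × (1 − 0.947) × (1 − 0.762).
= 0.460 × 0.053 × 0.238 = 0.005802.

0.0058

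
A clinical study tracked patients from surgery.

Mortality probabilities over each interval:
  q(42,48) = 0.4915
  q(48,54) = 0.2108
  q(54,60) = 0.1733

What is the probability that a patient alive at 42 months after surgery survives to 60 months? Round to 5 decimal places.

Chaining the interval survival probabilities: (1 − 0.4915) × (1 − 0.2108) × (1 − 0.1733).
= 0.5085 × 0.7892 × 0.8267 = 0.331761.

0.33176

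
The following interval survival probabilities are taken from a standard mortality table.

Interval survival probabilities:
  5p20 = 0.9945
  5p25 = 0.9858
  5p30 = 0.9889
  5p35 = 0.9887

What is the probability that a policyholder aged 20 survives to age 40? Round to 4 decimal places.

0.9585

Chaining the interval survival probabilities: 0.9945 × 0.9858 × 0.9889 × 0.9887.
= 0.958541.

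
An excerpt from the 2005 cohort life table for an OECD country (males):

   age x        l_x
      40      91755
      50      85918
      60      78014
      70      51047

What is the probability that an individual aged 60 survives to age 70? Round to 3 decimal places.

We want 10p60 = l_70/l_60.
The conditional survival probability is l_70/l_60 = 51047/78014 = 0.654331.

0.654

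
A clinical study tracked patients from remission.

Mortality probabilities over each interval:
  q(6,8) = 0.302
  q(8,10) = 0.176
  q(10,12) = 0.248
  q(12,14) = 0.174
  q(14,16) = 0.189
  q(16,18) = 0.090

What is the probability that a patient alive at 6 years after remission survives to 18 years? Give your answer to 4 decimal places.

0.2637

Chaining the interval survival probabilities: (1 − 0.302) × (1 − 0.176) × (1 − 0.248) × (1 − 0.174) × (1 − 0.189) × (1 − 0.090).
= 0.698 × 0.824 × 0.752 × 0.826 × 0.811 × 0.910 = 0.263659.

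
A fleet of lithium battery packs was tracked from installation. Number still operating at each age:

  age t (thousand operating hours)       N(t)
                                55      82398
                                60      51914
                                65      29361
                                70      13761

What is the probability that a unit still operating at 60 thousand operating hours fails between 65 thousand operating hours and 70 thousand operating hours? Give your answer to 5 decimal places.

0.30050

This is the probability of reaching 65 but not 70, conditional on being operational at 60: (N(65) − N(70)) / N(60).
= (29361 − 13761) / 51914 = 15600 / 51914 = 0.300497.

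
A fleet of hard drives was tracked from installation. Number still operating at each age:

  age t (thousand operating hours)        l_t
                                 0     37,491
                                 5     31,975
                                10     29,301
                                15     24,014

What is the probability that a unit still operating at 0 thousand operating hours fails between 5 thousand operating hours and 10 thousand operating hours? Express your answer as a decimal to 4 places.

This is the probability of reaching 5 but not 10, conditional on being operational at 0: (l_5 − l_10) / l_0.
= (31,975 − 29,301) / 37,491 = 2,674 / 37,491 = 0.071324.

0.0713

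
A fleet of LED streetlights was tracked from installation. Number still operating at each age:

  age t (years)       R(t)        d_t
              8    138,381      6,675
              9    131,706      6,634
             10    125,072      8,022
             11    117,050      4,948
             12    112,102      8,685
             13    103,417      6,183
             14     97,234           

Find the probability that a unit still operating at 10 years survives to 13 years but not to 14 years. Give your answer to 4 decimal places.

0.0494

This is the probability of reaching 13 but not 14, conditional on being operational at 10: (R(13) − R(14)) / R(10).
= (103,417 − 97,234) / 125,072 = 6,183 / 125,072 = 0.049436.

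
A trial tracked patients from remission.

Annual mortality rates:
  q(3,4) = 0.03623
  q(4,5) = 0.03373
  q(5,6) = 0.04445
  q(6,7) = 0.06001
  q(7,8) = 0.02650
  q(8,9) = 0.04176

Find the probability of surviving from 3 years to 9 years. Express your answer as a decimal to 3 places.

0.780

Chaining the interval survival probabilities: (1 − 0.03623) × (1 − 0.03373) × (1 − 0.04445) × (1 − 0.06001) × (1 − 0.02650) × (1 − 0.04176).
= 0.96377 × 0.96627 × 0.95555 × 0.93999 × 0.97350 × 0.95824 = 0.780295.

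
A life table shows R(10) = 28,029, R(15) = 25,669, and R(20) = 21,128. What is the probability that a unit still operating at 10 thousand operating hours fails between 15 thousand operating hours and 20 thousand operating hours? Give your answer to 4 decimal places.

0.1620

This is the probability of reaching 15 but not 20, conditional on being operational at 10: (R(15) − R(20)) / R(10).
= (25,669 − 21,128) / 28,029 = 4,541 / 28,029 = 0.162011.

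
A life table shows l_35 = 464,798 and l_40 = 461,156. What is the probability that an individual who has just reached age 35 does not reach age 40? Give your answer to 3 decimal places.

0.008

P(die before 40 | alive at 35) = 1 − l_40/l_35 = 1 − 461,156/464,798 = (3,642)/464,798 = 0.007836.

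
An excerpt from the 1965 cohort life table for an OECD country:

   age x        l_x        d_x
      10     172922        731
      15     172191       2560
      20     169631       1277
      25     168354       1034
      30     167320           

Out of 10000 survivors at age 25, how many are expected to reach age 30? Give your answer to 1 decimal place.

9938.6

The relevant probability is 167320/168354 = 0.993858.
Expected number = 10000 × 0.993858 = 9938.6.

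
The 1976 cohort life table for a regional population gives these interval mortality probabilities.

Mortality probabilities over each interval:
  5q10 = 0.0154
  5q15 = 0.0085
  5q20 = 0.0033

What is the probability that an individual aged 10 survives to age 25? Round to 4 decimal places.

0.9730

Survival from 10 to 25 is the product of surviving each interval: (1 − 0.0154) × (1 − 0.0085) × (1 − 0.0033).
= 0.9846 × 0.9915 × 0.9967 = 0.973009.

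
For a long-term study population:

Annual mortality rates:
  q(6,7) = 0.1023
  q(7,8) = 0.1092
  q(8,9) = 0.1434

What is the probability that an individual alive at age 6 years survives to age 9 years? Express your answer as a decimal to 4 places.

Chaining the interval survival probabilities: (1 − 0.1023) × (1 − 0.1092) × (1 − 0.1434).
= 0.8977 × 0.8908 × 0.8566 = 0.684998.

0.6850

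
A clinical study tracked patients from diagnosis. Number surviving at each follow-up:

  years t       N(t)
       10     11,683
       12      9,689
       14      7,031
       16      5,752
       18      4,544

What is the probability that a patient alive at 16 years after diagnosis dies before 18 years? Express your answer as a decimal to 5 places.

0.21001

P(die before 18 | alive at 16) = 1 − N(18)/N(16) = 1 − 4,544/5,752 = (1,208)/5,752 = 0.210014.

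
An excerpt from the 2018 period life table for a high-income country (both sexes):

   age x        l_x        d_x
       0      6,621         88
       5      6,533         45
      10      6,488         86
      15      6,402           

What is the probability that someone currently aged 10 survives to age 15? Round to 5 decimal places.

0.98674

The conditional survival probability is l_15/l_10 = 6,402/6,488 = 0.986745.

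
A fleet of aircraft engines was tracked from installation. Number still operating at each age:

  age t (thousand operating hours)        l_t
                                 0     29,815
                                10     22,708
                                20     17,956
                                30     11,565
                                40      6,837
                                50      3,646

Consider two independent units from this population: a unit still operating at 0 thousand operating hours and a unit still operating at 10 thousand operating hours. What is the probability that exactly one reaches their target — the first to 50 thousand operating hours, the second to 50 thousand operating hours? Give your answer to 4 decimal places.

0.2436

p₁ = l_50/l_0 = 3,646/29,815 = 0.122287; p₂ = l_50/l_10 = 3,646/22,708 = 0.160560.
P(exactly one) = p₁(1−p₂) + (1−p₁)p₂ = 0.102653 + 0.140926 = 0.243578.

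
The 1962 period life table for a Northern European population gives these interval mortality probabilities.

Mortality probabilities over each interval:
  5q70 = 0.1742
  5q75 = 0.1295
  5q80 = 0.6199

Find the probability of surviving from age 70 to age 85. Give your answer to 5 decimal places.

15p70 = (1 − 0.1742) × (1 − 0.1295) × (1 − 0.6199).
= 0.8258 × 0.8705 × 0.3801 = 0.273238.

0.27324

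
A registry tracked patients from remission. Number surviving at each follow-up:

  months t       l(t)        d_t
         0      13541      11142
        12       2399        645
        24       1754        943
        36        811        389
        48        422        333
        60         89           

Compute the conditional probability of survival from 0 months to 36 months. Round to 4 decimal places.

The conditional survival probability is l(36)/l(0) = 811/13541 = 0.059892.

0.0599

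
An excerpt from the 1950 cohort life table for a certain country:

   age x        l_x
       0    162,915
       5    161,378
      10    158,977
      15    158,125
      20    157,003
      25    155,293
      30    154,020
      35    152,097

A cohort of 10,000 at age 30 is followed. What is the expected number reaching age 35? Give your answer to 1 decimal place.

9875.1

The relevant probability is 152,097/154,020 = 0.987515.
Expected number = 10,000 × 0.987515 = 9875.1.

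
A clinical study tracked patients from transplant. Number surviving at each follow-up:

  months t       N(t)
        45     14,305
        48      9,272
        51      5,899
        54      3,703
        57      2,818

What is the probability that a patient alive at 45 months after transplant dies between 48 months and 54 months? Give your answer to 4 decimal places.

This is the probability of reaching 48 but not 54, conditional on being alive at 45: (N(48) − N(54)) / N(45).
= (9,272 − 3,703) / 14,305 = 5,569 / 14,305 = 0.389304.

0.3893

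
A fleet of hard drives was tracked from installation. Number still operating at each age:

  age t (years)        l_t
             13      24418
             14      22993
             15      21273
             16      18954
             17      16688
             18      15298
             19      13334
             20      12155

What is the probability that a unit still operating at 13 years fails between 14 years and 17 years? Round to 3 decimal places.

This is the probability of reaching 14 but not 17, conditional on being operational at 13: (l_14 − l_17) / l_13.
= (22993 − 16688) / 24418 = 6305 / 24418 = 0.258211.

0.258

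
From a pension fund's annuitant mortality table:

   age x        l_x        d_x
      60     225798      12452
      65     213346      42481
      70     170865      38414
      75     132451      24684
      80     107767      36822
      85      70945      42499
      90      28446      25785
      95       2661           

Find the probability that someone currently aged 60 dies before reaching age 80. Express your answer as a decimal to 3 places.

0.523

P(die before 80 | alive at 60) = 1 − l_80/l_60 = 1 − 107767/225798 = (118031)/225798 = 0.522728.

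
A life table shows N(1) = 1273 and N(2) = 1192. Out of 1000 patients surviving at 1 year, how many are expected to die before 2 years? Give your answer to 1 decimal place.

The relevant probability is 1 − 1192/1273 = 0.063629.
Expected number = 1000 × 0.063629 = 63.6.

63.6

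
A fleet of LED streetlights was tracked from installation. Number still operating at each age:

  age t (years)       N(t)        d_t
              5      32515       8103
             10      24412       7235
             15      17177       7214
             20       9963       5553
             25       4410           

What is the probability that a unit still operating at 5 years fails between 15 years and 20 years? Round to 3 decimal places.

0.222

This is the probability of reaching 15 but not 20, conditional on being operational at 5: (N(15) − N(20)) / N(5).
= (17177 − 9963) / 32515 = 7214 / 32515 = 0.221867.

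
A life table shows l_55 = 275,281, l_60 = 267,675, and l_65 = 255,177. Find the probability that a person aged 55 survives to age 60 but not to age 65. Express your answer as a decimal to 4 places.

0.0454

We want 5|5q55 = (l_60 − l_65)/l_55.
This is the probability of reaching 60 but not 65, conditional on being alive at 55: (l_60 − l_65) / l_55.
= (267,675 − 255,177) / 275,281 = 12,498 / 275,281 = 0.045401.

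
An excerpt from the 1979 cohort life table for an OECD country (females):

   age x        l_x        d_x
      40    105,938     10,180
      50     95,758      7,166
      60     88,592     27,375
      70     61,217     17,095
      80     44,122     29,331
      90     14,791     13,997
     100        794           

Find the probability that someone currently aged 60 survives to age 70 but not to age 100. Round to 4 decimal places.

0.6820

We want 10|30q60 = (l_70 − l_100)/l_60.
This is the probability of reaching 70 but not 100, conditional on being alive at 60: (l_70 − l_100) / l_60.
= (61,217 − 794) / 88,592 = 60,423 / 88,592 = 0.682037.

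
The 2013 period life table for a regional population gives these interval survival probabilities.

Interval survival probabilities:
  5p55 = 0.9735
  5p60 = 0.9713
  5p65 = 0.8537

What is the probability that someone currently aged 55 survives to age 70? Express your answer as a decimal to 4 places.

0.8072

Chaining the interval survival probabilities: 0.9735 × 0.9713 × 0.8537.
= 0.807225.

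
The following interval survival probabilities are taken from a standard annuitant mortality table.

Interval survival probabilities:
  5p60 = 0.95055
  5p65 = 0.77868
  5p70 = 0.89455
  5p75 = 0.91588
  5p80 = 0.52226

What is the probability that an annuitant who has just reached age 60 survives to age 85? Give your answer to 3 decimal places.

25p60 = 0.95055 × 0.77868 × 0.89455 × 0.91588 × 0.52226.
= 0.316712.

0.317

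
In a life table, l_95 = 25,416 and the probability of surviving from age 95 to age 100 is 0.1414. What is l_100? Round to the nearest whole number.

3594

l_100 = l_95 × p = 25,416 × 0.1414 = 3594.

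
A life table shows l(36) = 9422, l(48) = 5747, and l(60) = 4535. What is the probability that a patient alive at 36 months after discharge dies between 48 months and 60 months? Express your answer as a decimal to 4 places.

0.1286

This is the probability of reaching 48 but not 60, conditional on being alive at 36: (l(48) − l(60)) / l(36).
= (5747 − 4535) / 9422 = 1212 / 9422 = 0.128635.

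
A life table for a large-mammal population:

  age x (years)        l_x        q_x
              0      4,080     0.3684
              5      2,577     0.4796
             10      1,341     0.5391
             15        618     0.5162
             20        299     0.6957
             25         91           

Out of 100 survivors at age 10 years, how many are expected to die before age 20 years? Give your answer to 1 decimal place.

The relevant probability is 1 − 299/1,341 = 0.777032.
Expected number = 100 × 0.777032 = 77.7.

77.7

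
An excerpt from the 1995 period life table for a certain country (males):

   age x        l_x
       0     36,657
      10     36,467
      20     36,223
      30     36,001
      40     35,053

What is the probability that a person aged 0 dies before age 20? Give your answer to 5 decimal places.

P(die before 20 | alive at 0) = 1 − l_20/l_0 = 1 − 36,223/36,657 = (434)/36,657 = 0.011839.

0.01184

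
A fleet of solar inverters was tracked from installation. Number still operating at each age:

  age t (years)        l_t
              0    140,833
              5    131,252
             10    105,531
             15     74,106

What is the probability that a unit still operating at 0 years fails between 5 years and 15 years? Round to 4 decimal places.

0.4058

This is the probability of reaching 5 but not 15, conditional on being operational at 0: (l_5 − l_15) / l_0.
= (131,252 − 74,106) / 140,833 = 57,146 / 140,833 = 0.405771.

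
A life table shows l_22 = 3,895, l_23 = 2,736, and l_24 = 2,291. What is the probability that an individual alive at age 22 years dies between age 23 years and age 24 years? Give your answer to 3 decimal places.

0.114

This is the probability of reaching 23 but not 24, conditional on being alive at 22: (l_23 − l_24) / l_22.
= (2,736 − 2,291) / 3,895 = 445 / 3,895 = 0.114249.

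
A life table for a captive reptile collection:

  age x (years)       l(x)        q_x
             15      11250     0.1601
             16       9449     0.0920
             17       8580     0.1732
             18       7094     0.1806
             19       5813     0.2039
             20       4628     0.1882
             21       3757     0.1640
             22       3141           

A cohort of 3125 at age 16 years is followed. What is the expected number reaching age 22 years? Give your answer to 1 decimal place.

The relevant probability is 3141/9449 = 0.332416.
Expected number = 3125 × 0.332416 = 1038.8.

1038.8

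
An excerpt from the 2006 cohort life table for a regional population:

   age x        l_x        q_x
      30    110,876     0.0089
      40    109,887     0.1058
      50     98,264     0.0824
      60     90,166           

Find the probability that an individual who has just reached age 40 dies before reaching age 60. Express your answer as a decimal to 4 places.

P(die before 60 | alive at 40) = 1 − l_60/l_40 = 1 − 90,166/109,887 = (19,721)/109,887 = 0.179466.

0.1795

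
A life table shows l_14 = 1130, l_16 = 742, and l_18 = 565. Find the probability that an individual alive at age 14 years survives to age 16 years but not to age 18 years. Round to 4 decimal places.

This is the probability of reaching 16 but not 18, conditional on being alive at 14: (l_16 − l_18) / l_14.
= (742 − 565) / 1130 = 177 / 1130 = 0.156637.

0.1566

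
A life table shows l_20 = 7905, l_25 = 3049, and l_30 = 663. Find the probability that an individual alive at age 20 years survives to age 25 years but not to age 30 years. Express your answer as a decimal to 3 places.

0.302

This is the probability of reaching 25 but not 30, conditional on being alive at 20: (l_25 − l_30) / l_20.
= (3049 − 663) / 7905 = 2386 / 7905 = 0.301834.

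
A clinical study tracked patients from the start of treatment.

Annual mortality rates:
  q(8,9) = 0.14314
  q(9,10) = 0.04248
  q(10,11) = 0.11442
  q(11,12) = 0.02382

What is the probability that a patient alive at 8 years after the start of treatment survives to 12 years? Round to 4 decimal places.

0.7093

The overall survival probability is (1 − 0.14314) × (1 − 0.04248) × (1 − 0.11442) × (1 − 0.02382).
= 0.85686 × 0.95752 × 0.88558 × 0.97618 = 0.709276.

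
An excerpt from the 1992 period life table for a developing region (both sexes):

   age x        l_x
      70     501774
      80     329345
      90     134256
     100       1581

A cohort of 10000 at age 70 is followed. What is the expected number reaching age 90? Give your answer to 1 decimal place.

The relevant probability is 134256/501774 = 0.267563.
Expected number = 10000 × 0.267563 = 2675.6.

2675.6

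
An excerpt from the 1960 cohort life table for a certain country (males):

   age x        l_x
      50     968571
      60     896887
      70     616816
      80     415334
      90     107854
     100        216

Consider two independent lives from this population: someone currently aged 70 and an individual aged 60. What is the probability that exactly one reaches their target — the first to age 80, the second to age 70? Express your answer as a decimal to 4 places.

p₁ = l_80/l_70 = 415334/616816 = 0.673352; p₂ = l_70/l_60 = 616816/896887 = 0.687730.
P(exactly one) = p₁(1−p₂) + (1−p₁)p₂ = 0.210268 + 0.224646 = 0.434913.

0.4349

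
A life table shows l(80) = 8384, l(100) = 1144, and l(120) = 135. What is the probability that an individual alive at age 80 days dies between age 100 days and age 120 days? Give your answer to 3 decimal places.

This is the probability of reaching 100 but not 120, conditional on being alive at 80: (l(100) − l(120)) / l(80).
= (1144 − 135) / 8384 = 1009 / 8384 = 0.120348.

0.120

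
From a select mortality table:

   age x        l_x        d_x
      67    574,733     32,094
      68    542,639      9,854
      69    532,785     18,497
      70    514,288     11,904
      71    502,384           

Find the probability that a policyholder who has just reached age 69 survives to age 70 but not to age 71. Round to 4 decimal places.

0.0223

We want 1|1q69 = (l_70 − l_71)/l_69.
This is the probability of reaching 70 but not 71, conditional on being alive at 69: (l_70 − l_71) / l_69.
= (514,288 − 502,384) / 532,785 = 11,904 / 532,785 = 0.022343.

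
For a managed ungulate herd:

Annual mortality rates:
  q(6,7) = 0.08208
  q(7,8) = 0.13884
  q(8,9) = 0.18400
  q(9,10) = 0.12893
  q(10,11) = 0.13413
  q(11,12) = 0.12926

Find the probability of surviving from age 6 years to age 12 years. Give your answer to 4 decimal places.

The overall survival probability is (1 − 0.08208) × (1 − 0.13884) × (1 − 0.18400) × (1 − 0.12893) × (1 − 0.13413) × (1 − 0.12926).
= 0.91792 × 0.86116 × 0.81600 × 0.87107 × 0.86587 × 0.87074 = 0.423617.

0.4236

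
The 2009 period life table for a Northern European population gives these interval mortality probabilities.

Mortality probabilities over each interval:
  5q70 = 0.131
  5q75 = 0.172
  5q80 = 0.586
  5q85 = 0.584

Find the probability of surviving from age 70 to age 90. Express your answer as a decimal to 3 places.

Survival from 70 to 90 is the product of surviving each interval: (1 − 0.131) × (1 − 0.172) × (1 − 0.586) × (1 − 0.584).
= 0.869 × 0.828 × 0.414 × 0.416 = 0.123921.

0.124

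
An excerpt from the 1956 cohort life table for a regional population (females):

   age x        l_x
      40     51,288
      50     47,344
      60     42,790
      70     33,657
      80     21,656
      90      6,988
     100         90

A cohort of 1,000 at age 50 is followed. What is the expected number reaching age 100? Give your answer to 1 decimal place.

The relevant probability is 90/47,344 = 0.001901.
Expected number = 1,000 × 0.001901 = 1.9.

1.9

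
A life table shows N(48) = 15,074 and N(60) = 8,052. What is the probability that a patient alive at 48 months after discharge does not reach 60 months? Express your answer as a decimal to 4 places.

P(die before 60 | alive at 48) = 1 − N(60)/N(48) = 1 − 8,052/15,074 = (7,022)/15,074 = 0.465835.

0.4658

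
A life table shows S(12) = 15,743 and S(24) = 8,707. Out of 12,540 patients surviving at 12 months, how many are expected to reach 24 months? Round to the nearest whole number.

The relevant probability is 8,707/15,743 = 0.553071.
Expected number = 12,540 × 0.553071 = 6936.

6936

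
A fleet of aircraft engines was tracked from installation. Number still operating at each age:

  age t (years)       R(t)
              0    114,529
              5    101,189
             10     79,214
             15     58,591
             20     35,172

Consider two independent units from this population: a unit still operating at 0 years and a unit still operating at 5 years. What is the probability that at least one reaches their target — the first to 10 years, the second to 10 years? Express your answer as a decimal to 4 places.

p₁ = R(10)/R(0) = 79,214/114,529 = 0.691650; p₂ = R(10)/R(5) = 79,214/101,189 = 0.782832.
P(at least one) = 1 − (1−p₁)(1−p₂) = 1 − 0.308350 × 0.217168 = 0.933036.

0.9330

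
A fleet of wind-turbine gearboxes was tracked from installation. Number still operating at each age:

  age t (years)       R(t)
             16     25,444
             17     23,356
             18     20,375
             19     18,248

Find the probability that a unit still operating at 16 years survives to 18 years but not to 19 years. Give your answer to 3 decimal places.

0.084

This is the probability of reaching 18 but not 19, conditional on being operational at 16: (R(18) − R(19)) / R(16).
= (20,375 − 18,248) / 25,444 = 2,127 / 25,444 = 0.083595.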